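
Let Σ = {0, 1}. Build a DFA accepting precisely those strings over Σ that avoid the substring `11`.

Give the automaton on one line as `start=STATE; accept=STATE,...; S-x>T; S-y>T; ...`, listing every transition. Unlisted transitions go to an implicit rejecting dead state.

This is the complement of 'contains `11`'. Use the same substring-matching states — A through C holding how much of `11` has just been matched — but flip the accepting set: everything except the trap C accepts.
A 3-state machine:
       0  1 
>* A   A  B 
 * B   A  C 
   C   C  C 
(> = start, * = accepting)

start=A; accept=A,B; A-0>A; A-1>B; B-0>A; B-1>C; C-0>C; C-1>C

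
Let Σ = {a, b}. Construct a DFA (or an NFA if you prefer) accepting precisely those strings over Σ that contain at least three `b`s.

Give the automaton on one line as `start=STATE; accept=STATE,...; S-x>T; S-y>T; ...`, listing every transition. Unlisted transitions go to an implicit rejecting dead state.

Only the number of `b`s matters, and only up to 4. Make a chain S0 → S1 → S2 → S3 → S4 advanced by each `b` (with S4 absorbing); every other symbol self-loops. The accepting set is {S3, S4}.
With 5 states:
        a   b  
>  S0   S0  S1 
   S1   S1  S2 
   S2   S2  S3 
 * S3   S3  S4 
 * S4   S4  S4 
(> = start, * = accepting)

start=S0; accept=S3,S4; S0-a>S0; S0-b>S1; S1-a>S1; S1-b>S2; S2-a>S2; S2-b>S3; S3-a>S3; S3-b>S4; S4-a>S4; S4-b>S4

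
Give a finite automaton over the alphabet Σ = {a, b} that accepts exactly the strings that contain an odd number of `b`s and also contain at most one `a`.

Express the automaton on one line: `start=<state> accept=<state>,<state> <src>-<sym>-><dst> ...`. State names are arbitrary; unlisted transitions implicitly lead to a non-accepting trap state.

start=q0 accept=q2,q4 q0-a->q1 q0-b->q2 q1-a->q3 q1-b->q4 q2-a->q4 q2-b->q0 q3-a->q3 q3-b->q3 q4-a->q3 q4-b->q1

Build one automaton per condition and run them in lockstep. The first has 2 states tracking the count of `b`s modulo 2; the second has 3 states tracking the count of `a`s, saturating at 2. A product state is a pair (one from each), accepting exactly when both do. Equivalent product states are then merged.
        a   b  
>  q0   q1  q2 
   q1   q3  q4 
 * q2   q4  q0 
   q3   q3  q3 
 * q4   q3  q1 
(> = start, * = accepting)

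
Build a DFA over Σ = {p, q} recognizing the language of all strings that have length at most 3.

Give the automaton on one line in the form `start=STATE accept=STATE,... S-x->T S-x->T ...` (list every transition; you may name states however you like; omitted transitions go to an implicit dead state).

Count input length up to 4: every symbol moves from S0 toward S4, which means 'more than 3' and absorbs. Accept from {S0, S1, S2, S3}.
With 5 states:
        p   q  
>* S0   S1  S1 
 * S1   S2  S2 
 * S2   S3  S3 
 * S3   S4  S4 
   S4   S4  S4 
(> = start, * = accepting)

start=S0 accept=S0,S1,S2,S3 S0-p->S1 S0-q->S1 S1-p->S2 S1-q->S2 S2-p->S3 S2-q->S3 S3-p->S4 S3-q->S4 S4-p->S4 S4-q->S4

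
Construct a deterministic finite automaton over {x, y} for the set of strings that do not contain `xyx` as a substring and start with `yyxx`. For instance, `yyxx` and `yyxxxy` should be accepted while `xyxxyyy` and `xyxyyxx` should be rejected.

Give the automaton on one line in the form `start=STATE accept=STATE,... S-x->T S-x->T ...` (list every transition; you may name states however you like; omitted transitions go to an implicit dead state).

Handle the two conditions separately and then intersect. One (4 states) tracks partial matches of the forbidden pattern `xyx`; the other (6 states) tracks whether the input so far still matches the prefix `yyxx`. Each combined state is a pair, one component from each; accept when both components accept.
          x    y  
>  s0     s1   s2 
   s1     s1   s3 
   s2     s1   s4 
   s3     s5   s6 
   s4     s7   s6 
   s5     s5   s5 
   s6     s1   s6 
   s7     s8   s3 
 * s8     s8   s9 
 * s9    s10  s11 
   s10   s10  s10 
 * s11    s8  s11 
(> = start, * = accepting)

start=s0 accept=s8,s9,s11 s0-x->s1 s0-y->s2 s1-x->s1 s1-y->s3 s2-x->s1 s2-y->s4 s3-x->s5 s3-y->s6 s4-x->s7 s4-y->s6 s5-x->s5 s5-y->s5 s6-x->s1 s6-y->s6 s7-x->s8 s7-y->s3 s8-x->s8 s8-y->s9 s9-x->s10 s9-y->s11 s10-x->s10 s10-y->s10 s11-x->s8 s11-y->s11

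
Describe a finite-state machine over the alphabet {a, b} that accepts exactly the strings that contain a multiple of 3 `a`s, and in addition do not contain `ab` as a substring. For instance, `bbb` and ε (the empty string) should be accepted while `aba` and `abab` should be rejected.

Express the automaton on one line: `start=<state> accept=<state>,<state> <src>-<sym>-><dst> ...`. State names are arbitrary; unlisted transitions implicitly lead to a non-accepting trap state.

start=s0 accept=s0,s4 s0-a->s1 s0-b->s0 s1-a->s2 s1-b->s3 s2-a->s4 s2-b->s5 s3-a->s5 s3-b->s3 s4-a->s1 s4-b->s6 s5-a->s6 s5-b->s5 s6-a->s3 s6-b->s6

Handle the two conditions separately and then intersect. One (3 states) tracks the count of `a`s modulo 3; the other (3 states) tracks partial matches of the forbidden pattern `ab`. Each combined state is a pair, one component from each; accept when both components accept.
        a   b  
>* s0   s1  s0 
   s1   s2  s3 
   s2   s4  s5 
   s3   s5  s3 
 * s4   s1  s6 
   s5   s6  s5 
   s6   s3  s6 
(> = start, * = accepting)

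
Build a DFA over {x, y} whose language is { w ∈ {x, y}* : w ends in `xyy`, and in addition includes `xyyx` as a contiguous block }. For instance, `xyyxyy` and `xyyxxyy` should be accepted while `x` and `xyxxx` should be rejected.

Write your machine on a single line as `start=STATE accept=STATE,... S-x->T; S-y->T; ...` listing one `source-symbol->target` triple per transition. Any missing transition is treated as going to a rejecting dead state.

start=S0; accept=S6; S0-x->S1; S0-y->S0; S1-x->S1; S1-y->S2; S2-x->S1; S2-y->S3; S3-x->S4; S3-y->S0; S4-x->S4; S4-y->S5; S5-x->S4; S5-y->S6; S6-x->S4; S6-y->S7; S7-x->S4; S7-y->S7

Build one automaton per condition and run them in lockstep. One (4 states) tracks how much of the suffix `xyy` has currently been matched; the other (5 states) tracks whether and how much of `xyyx` has been seen. Each combined state is a pair, one component from each; accept when both components accept.
With 8 states:
        x   y  
>  S0   S1  S0 
   S1   S1  S2 
   S2   S1  S3 
   S3   S4  S0 
   S4   S4  S5 
   S5   S4  S6 
 * S6   S4  S7 
   S7   S4  S7 
(> = start, * = accepting)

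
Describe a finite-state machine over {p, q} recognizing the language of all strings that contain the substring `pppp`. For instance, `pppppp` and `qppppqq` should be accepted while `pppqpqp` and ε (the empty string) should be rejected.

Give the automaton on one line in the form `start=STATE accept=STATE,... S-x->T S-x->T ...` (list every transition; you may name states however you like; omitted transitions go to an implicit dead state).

Track how much of `pppp` has been matched so far: state S0 is no progress, S4 is the absorbing accept state reached once `pppp` has occurred. Intermediate states record partial matches; on a mismatch, fall back to the longest reusable overlap.
5 states suffice.
        p   q  
>  S0   S1  S0 
   S1   S2  S0 
   S2   S3  S0 
   S3   S4  S0 
 * S4   S4  S4 
(> = start, * = accepting)

start=S0 accept=S4 S0-p->S1 S0-q->S0 S1-p->S2 S1-q->S0 S2-p->S3 S2-q->S0 S3-p->S4 S3-q->S0 S4-p->S4 S4-q->S4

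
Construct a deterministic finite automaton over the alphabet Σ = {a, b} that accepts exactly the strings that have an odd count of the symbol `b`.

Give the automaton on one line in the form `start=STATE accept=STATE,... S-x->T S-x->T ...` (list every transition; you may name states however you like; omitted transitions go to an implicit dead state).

start=S0 accept=S1 S0-a->S0 S0-b->S1 S1-a->S1 S1-b->S0

The only thing that matters is how many `b`s have appeared, reduced mod 2. Use one state per residue: S0 for 0, …, S1 for 1. Reading `b` moves to the next residue; anything else stays put. S1 is accepting.
        a   b  
>  S0   S0  S1 
 * S1   S1  S0 
(> = start, * = accepting)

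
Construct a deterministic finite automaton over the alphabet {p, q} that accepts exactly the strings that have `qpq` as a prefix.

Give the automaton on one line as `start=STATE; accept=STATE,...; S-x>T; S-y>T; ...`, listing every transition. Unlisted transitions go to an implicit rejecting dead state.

start=S0; accept=S3; S0-p>S4; S0-q>S1; S1-p>S2; S1-q>S4; S2-p>S4; S2-q>S3; S3-p>S3; S3-q>S3; S4-p>S4; S4-q>S4

Check the first 3 symbols one by one: S0 through S2 record how many have matched `qpq` so far; any wrong symbol goes to the dead state S4. After all 3 match we enter the accepting sink S3.
        p   q  
>  S0   S4  S1 
   S1   S2  S4 
   S2   S4  S3 
 * S3   S3  S3 
   S4   S4  S4 
(> = start, * = accepting)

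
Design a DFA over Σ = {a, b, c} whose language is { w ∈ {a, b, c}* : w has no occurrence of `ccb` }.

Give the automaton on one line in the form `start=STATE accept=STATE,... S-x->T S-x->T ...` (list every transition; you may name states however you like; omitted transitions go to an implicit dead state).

start=q0 accept=q0,q1,q2 q0-a->q0 q0-b->q0 q0-c->q1 q1-a->q0 q1-b->q0 q1-c->q2 q2-a->q0 q2-b->q3 q2-c->q2 q3-a->q3 q3-b->q3 q3-c->q3

This is the complement of 'contains `ccb`'. Use the same substring-matching states — q0 through q3 holding how much of `ccb` has just been matched — but flip the accepting set: everything except the trap q3 accepts.
A 4-state machine:
        a   b   c  
>* q0   q0  q0  q1 
 * q1   q0  q0  q2 
 * q2   q0  q3  q2 
   q3   q3  q3  q3 
(> = start, * = accepting)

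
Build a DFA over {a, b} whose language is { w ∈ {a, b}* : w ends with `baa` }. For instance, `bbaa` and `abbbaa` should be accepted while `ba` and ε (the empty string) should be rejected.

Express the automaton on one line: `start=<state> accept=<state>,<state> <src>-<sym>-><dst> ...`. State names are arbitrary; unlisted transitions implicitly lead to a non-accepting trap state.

start=S0 accept=S3 S0-a->S0 S0-b->S1 S1-a->S2 S1-b->S1 S2-a->S3 S2-b->S1 S3-a->S0 S3-b->S1

Remember how much of `baa` the current input suffix matches. State S0 means no match yet; S1 means the last symbol is `b`; S2 means the last 2 symbols are `ba`; S3 means the last 3 symbols are `baa`. Only S3 accepts. On a mismatch, fall back to the longest proper suffix that is still a prefix of `baa`.
With 4 states:
        a   b  
>  S0   S0  S1 
   S1   S2  S1 
   S2   S3  S1 
 * S3   S0  S1 
(> = start, * = accepting)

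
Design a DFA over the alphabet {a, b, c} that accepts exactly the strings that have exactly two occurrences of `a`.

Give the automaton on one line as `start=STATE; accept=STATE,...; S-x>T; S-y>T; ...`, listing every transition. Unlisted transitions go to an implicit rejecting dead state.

Only the number of `a`s matters, and only up to 3. Make a chain q0 → q1 → q2 → q3 advanced by each `a` (with q3 absorbing); every other symbol self-loops. The accepting set is {q2}.
4 states suffice.
        a   b   c  
>  q0   q1  q0  q0 
   q1   q2  q1  q1 
 * q2   q3  q2  q2 
   q3   q3  q3  q3 
(> = start, * = accepting)

start=q0; accept=q2; q0-a>q1; q0-b>q0; q0-c>q0; q1-a>q2; q1-b>q1; q1-c>q1; q2-a>q3; q2-b>q2; q2-c>q2; q3-a>q3; q3-b>q3; q3-c>q3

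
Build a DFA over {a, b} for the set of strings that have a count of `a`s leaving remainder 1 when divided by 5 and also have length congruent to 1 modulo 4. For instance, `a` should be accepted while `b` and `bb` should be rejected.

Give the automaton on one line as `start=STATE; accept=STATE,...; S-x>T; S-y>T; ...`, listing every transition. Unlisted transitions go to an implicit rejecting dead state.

Build one automaton per condition and run them in lockstep. One (5 states) tracks the count of `a`s modulo 5; the other (4 states) tracks the input length modulo 4. Each combined state is a pair, one component from each; accept when both components accept.
With 20 states:
          a    b  
>  s0     s1   s2 
 * s1     s3   s4 
   s2     s4   s5 
   s3     s6   s7 
   s4     s7   s8 
   s5     s8   s9 
   s6    s10  s11 
   s7    s11  s12 
   s8    s12  s13 
   s9    s13   s0 
   s10    s2  s14 
   s11   s14  s15 
   s12   s15  s16 
   s13   s16   s1 
   s14    s5  s17 
   s15   s17  s18 
   s16   s18   s3 
   s17    s9  s19 
   s18   s19   s6 
   s19    s0  s10 
(> = start, * = accepting)

start=s0; accept=s1; s0-a>s1; s0-b>s2; s1-a>s3; s1-b>s4; s2-a>s4; s2-b>s5; s3-a>s6; s3-b>s7; s4-a>s7; s4-b>s8; s5-a>s8; s5-b>s9; s6-a>s10; s6-b>s11; s7-a>s11; s7-b>s12; s8-a>s12; s8-b>s13; s9-a>s13; s9-b>s0; s10-a>s2; s10-b>s14; s11-a>s14; s11-b>s15; s12-a>s15; s12-b>s16; s13-a>s16; s13-b>s1; s14-a>s5; s14-b>s17; s15-a>s17; s15-b>s18; s16-a>s18; s16-b>s3; s17-a>s9; s17-b>s19; s18-a>s19; s18-b>s6; s19-a>s0; s19-b>s10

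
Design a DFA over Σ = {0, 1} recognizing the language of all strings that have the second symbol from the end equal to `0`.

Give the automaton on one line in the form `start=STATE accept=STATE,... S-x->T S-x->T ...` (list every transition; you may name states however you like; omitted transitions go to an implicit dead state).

Because acceptance depends on a position counted from the end, the machine has to buffer the most recent 2 symbols. Make each state the string of the last up-to-2 symbols read; on input `x` shift the window left and append `x`. Accept when the buffered window has length 2 and begins with `0`.
        0   1  
>  q0   q1  q2 
   q1   q3  q4 
   q2   q5  q6 
 * q3   q3  q4 
 * q4   q5  q6 
   q5   q3  q4 
   q6   q5  q6 
(> = start, * = accepting)

start=q0 accept=q3,q4 q0-0->q1 q0-1->q2 q1-0->q3 q1-1->q4 q2-0->q5 q2-1->q6 q3-0->q3 q3-1->q4 q4-0->q5 q4-1->q6 q5-0->q3 q5-1->q4 q6-0->q5 q6-1->q6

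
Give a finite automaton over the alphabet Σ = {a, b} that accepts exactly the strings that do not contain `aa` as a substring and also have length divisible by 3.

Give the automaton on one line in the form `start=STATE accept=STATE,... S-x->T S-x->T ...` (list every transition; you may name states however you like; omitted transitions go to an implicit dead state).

Run two small machines in parallel and take their product. One (3 states) tracks partial matches of the forbidden pattern `aa`; the other (3 states) tracks the input length modulo 3. Each combined state is a pair, one component from each; accept when both components accept. Equivalent product states are then merged.
        a   b  
>* S0   S1  S2 
   S1   S3  S4 
   S2   S5  S4 
   S3   S3  S3 
   S4   S6  S0 
   S5   S3  S0 
 * S6   S3  S2 
(> = start, * = accepting)

start=S0 accept=S0,S6 S0-a->S1 S0-b->S2 S1-a->S3 S1-b->S4 S2-a->S5 S2-b->S4 S3-a->S3 S3-b->S3 S4-a->S6 S4-b->S0 S5-a->S3 S5-b->S0 S6-a->S3 S6-b->S2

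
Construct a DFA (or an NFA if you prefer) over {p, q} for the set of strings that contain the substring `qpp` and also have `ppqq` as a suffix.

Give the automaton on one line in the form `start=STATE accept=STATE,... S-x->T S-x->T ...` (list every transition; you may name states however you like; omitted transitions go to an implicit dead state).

Run two small machines in parallel and take their product. One (4 states) tracks whether and how much of `qpp` has been seen; the other (5 states) tracks how much of the suffix `ppqq` has currently been matched. Each combined state is a pair, one component from each; accept when both components accept.
With 12 states:
          p    q  
>  S0     S1   S2 
   S1     S3   S2 
   S2     S4   S2 
   S3     S3   S5 
   S4     S6   S2 
   S5     S4   S7 
   S6     S6   S8 
   S7     S4   S2 
   S8     S9  S10 
   S9     S6  S11 
 * S10    S9  S11 
   S11    S9  S11 
(> = start, * = accepting)

start=S0 accept=S10 S0-p->S1 S0-q->S2 S1-p->S3 S1-q->S2 S2-p->S4 S2-q->S2 S3-p->S3 S3-q->S5 S4-p->S6 S4-q->S2 S5-p->S4 S5-q->S7 S6-p->S6 S6-q->S8 S7-p->S4 S7-q->S2 S8-p->S9 S8-q->S10 S9-p->S6 S9-q->S11 S10-p->S9 S10-q->S11 S11-p->S9 S11-q->S11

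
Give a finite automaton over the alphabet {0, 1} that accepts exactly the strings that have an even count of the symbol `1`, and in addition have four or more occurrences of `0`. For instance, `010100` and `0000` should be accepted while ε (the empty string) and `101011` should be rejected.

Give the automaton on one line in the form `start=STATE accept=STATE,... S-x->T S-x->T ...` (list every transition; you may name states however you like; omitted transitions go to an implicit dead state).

start=A accept=H A-0->B A-1->C B-0->D B-1->E C-0->E C-1->A D-0->F D-1->G E-0->G E-1->B F-0->H F-1->I G-0->I G-1->D H-0->H H-1->J I-0->J I-1->F J-0->J J-1->H

Handle the two conditions separately and then intersect. One (2 states) tracks the count of `1`s modulo 2; the other (6 states) tracks the count of `0`s, saturating at 5. Each combined state is a pair, one component from each; accept when both components accept. Minimizing collapses redundant product states.
A 10-state machine:
       0  1 
>  A   B  C 
   B   D  E 
   C   E  A 
   D   F  G 
   E   G  B 
   F   H  I 
   G   I  D 
 * H   H  J 
   I   J  F 
   J   J  H 
(> = start, * = accepting)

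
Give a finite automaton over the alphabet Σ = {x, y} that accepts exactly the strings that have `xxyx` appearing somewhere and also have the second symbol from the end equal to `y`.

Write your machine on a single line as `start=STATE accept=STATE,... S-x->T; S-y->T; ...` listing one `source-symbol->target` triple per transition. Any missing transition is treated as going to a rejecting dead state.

Build one automaton per condition and run them in lockstep. One (5 states) tracks whether and how much of `xxyx` has been seen; the other (7 states) tracks the last 2 symbols read. Each combined state is a pair, one component from each; accept when both components accept. Equivalent product states are then merged.
       x  y 
>  A   B  A 
   B   C  A 
   C   C  D 
   D   E  A 
 * E   F  G 
   F   F  G 
   G   E  H 
 * H   E  H 
(> = start, * = accepting)

start=A; accept=E,H; A-x->B; A-y->A; B-x->C; B-y->A; C-x->C; C-y->D; D-x->E; D-y->A; E-x->F; E-y->G; F-x->F; F-y->G; G-x->E; G-y->H; H-x->E; H-y->H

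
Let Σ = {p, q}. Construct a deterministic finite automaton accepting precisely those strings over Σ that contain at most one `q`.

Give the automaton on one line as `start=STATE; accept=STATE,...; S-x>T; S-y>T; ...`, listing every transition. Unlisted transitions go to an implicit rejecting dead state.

Count `q`s, saturating at 2: state s0 means no `q` yet, s1 means one `q` seen, s2 means more than one. Each `q` increments (capped at s2); other symbols loop. Accept from {s0, s1}.
A 3-state machine:
        p   q  
>* s0   s0  s1 
 * s1   s1  s2 
   s2   s2  s2 
(> = start, * = accepting)

start=s0; accept=s0,s1; s0-p>s0; s0-q>s1; s1-p>s1; s1-q>s2; s2-p>s2; s2-q>s2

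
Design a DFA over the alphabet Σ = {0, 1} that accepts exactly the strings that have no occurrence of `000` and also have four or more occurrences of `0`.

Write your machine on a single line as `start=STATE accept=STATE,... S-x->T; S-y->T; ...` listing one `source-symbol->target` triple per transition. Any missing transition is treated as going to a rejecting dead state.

start=q0; accept=q11,q13,q14,q15,q16,q17; q0-0->q1; q0-1->q0; q1-0->q2; q1-1->q3; q2-0->q4; q2-1->q5; q3-0->q6; q3-1->q3; q4-0->q7; q4-1->q4; q5-0->q8; q5-1->q5; q6-0->q9; q6-1->q5; q7-0->q10; q7-1->q7; q8-0->q11; q8-1->q12; q9-0->q7; q9-1->q12; q10-0->q10; q10-1->q10; q11-0->q10; q11-1->q13; q12-0->q14; q12-1->q12; q13-0->q15; q13-1->q13; q14-0->q16; q14-1->q13; q15-0->q16; q15-1->q17; q16-0->q10; q16-1->q17; q17-0->q15; q17-1->q17

Run two small machines in parallel and take their product. One (4 states) tracks partial matches of the forbidden pattern `000`; the other (6 states) tracks the count of `0`s, saturating at 5. Each combined state is a pair, one component from each; accept when both components accept.
18 states suffice.
          0    1  
>  q0     q1   q0 
   q1     q2   q3 
   q2     q4   q5 
   q3     q6   q3 
   q4     q7   q4 
   q5     q8   q5 
   q6     q9   q5 
   q7    q10   q7 
   q8    q11  q12 
   q9     q7  q12 
   q10   q10  q10 
 * q11   q10  q13 
   q12   q14  q12 
 * q13   q15  q13 
 * q14   q16  q13 
 * q15   q16  q17 
 * q16   q10  q17 
 * q17   q15  q17 
(> = start, * = accepting)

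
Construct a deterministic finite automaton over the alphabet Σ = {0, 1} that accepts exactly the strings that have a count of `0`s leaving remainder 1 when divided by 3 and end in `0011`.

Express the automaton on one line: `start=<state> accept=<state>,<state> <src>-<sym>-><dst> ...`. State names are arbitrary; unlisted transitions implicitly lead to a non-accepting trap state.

start=S0 accept=S14 S0-0->S1 S0-1->S0 S1-0->S2 S1-1->S3 S2-0->S4 S2-1->S5 S3-0->S6 S3-1->S3 S4-0->S7 S4-1->S8 S5-0->S9 S5-1->S10 S6-0->S4 S6-1->S11 S7-0->S2 S7-1->S12 S8-0->S1 S8-1->S13 S9-0->S7 S9-1->S0 S10-0->S9 S10-1->S11 S11-0->S9 S11-1->S11 S12-0->S6 S12-1->S14 S13-0->S1 S13-1->S0 S14-0->S6 S14-1->S3

Build one automaton per condition and run them in lockstep. One (3 states) tracks the count of `0`s modulo 3; the other (5 states) tracks how much of the suffix `0011` has currently been matched. Each combined state is a pair, one component from each; accept when both components accept.
          0    1  
>  S0     S1   S0 
   S1     S2   S3 
   S2     S4   S5 
   S3     S6   S3 
   S4     S7   S8 
   S5     S9  S10 
   S6     S4  S11 
   S7     S2  S12 
   S8     S1  S13 
   S9     S7   S0 
   S10    S9  S11 
   S11    S9  S11 
   S12    S6  S14 
   S13    S1   S0 
 * S14    S6   S3 
(> = start, * = accepting)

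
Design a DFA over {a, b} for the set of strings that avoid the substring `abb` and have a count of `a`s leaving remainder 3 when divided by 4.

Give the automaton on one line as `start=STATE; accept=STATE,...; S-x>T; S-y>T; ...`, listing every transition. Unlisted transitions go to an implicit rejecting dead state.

Build one automaton per condition and run them in lockstep. The first has 4 states tracking partial matches of the forbidden pattern `abb`; the second has 4 states tracking the count of `a`s modulo 4. A product state is a pair (one from each), accepting exactly when both do. After merging equivalent states the machine shrinks.
With 10 states:
        a   b  
>  s0   s1  s0 
   s1   s2  s3 
   s2   s4  s5 
   s3   s2  s6 
 * s4   s7  s8 
   s5   s4  s6 
   s6   s6  s6 
   s7   s1  s9 
 * s8   s7  s6 
   s9   s1  s6 
(> = start, * = accepting)

start=s0; accept=s4,s8; s0-a>s1; s0-b>s0; s1-a>s2; s1-b>s3; s2-a>s4; s2-b>s5; s3-a>s2; s3-b>s6; s4-a>s7; s4-b>s8; s5-a>s4; s5-b>s6; s6-a>s6; s6-b>s6; s7-a>s1; s7-b>s9; s8-a>s7; s8-b>s6; s9-a>s1; s9-b>s6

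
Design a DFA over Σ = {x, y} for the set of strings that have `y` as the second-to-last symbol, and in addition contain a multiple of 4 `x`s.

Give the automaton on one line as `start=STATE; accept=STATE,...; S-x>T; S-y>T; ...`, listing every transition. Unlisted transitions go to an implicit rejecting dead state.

start=q0; accept=q4,q7; q0-x>q1; q0-y>q2; q1-x>q3; q1-y>q1; q2-x>q1; q2-y>q4; q3-x>q5; q3-y>q3; q4-x>q1; q4-y>q4; q5-x>q0; q5-y>q6; q6-x>q7; q6-y>q6; q7-x>q1; q7-y>q2

Build one automaton per condition and run them in lockstep. One (7 states) tracks the last 2 symbols read; the other (4 states) tracks the count of `x`s modulo 4. Each combined state is a pair, one component from each; accept when both components accept. Equivalent product states are then merged.
8 states suffice.
        x   y  
>  q0   q1  q2 
   q1   q3  q1 
   q2   q1  q4 
   q3   q5  q3 
 * q4   q1  q4 
   q5   q0  q6 
   q6   q7  q6 
 * q7   q1  q2 
(> = start, * = accepting)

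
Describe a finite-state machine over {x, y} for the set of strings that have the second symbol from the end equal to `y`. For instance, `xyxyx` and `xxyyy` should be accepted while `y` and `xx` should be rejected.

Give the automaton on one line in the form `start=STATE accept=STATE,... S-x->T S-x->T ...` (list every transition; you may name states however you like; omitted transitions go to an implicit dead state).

start=q0 accept=q5,q6 q0-x->q1 q0-y->q2 q1-x->q3 q1-y->q4 q2-x->q5 q2-y->q6 q3-x->q3 q3-y->q4 q4-x->q5 q4-y->q6 q5-x->q3 q5-y->q4 q6-x->q5 q6-y->q6

Because acceptance depends on a position counted from the end, the machine has to buffer the most recent 2 symbols. Make each state the string of the last up-to-2 symbols read; on input `x` shift the window left and append `x`. Accept when the buffered window has length 2 and begins with `y`.
7 states suffice.
        x   y  
>  q0   q1  q2 
   q1   q3  q4 
   q2   q5  q6 
   q3   q3  q4 
   q4   q5  q6 
 * q5   q3  q4 
 * q6   q5  q6 
(> = start, * = accepting)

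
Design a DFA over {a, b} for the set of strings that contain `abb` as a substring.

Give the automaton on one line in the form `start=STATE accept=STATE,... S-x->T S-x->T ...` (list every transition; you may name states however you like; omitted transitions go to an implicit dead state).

Track how much of `abb` has been matched so far: state S0 is no progress, S3 is the absorbing accept state reached once `abb` has occurred. Intermediate states record partial matches; on a mismatch, fall back to the longest reusable overlap.
        a   b  
>  S0   S1  S0 
   S1   S1  S2 
   S2   S1  S3 
 * S3   S3  S3 
(> = start, * = accepting)

start=S0 accept=S3 S0-a->S1 S0-b->S0 S1-a->S1 S1-b->S2 S2-a->S1 S2-b->S3 S3-a->S3 S3-b->S3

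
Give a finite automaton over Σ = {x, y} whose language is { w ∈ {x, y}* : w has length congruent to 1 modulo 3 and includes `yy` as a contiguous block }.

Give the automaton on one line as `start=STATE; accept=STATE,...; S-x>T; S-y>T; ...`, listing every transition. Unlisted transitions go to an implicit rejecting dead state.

Build one automaton per condition and run them in lockstep. One (3 states) tracks the input length modulo 3; the other (3 states) tracks whether and how much of `yy` has been seen. Each combined state is a pair, one component from each; accept when both components accept.
9 states suffice.
        x   y  
>  s0   s1  s2 
   s1   s3  s4 
   s2   s3  s5 
   s3   s0  s6 
   s4   s0  s7 
   s5   s7  s7 
   s6   s1  s8 
   s7   s8  s8 
 * s8   s5  s5 
(> = start, * = accepting)

start=s0; accept=s8; s0-x>s1; s0-y>s2; s1-x>s3; s1-y>s4; s2-x>s3; s2-y>s5; s3-x>s0; s3-y>s6; s4-x>s0; s4-y>s7; s5-x>s7; s5-y>s7; s6-x>s1; s6-y>s8; s7-x>s8; s7-y>s8; s8-x>s5; s8-y>s5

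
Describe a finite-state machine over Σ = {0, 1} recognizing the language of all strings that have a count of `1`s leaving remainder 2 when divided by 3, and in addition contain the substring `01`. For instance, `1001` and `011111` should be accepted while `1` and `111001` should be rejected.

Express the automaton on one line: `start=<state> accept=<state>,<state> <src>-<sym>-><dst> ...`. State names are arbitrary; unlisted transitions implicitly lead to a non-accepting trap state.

start=s0 accept=s6 s0-0->s1 s0-1->s2 s1-0->s1 s1-1->s3 s2-0->s4 s2-1->s5 s3-0->s3 s3-1->s6 s4-0->s4 s4-1->s6 s5-0->s7 s5-1->s0 s6-0->s6 s6-1->s8 s7-0->s7 s7-1->s8 s8-0->s8 s8-1->s3

Handle the two conditions separately and then intersect. The first has 3 states tracking the count of `1`s modulo 3; the second has 3 states tracking whether and how much of `01` has been seen. A product state is a pair (one from each), accepting exactly when both do.
9 states suffice.
        0   1  
>  s0   s1  s2 
   s1   s1  s3 
   s2   s4  s5 
   s3   s3  s6 
   s4   s4  s6 
   s5   s7  s0 
 * s6   s6  s8 
   s7   s7  s8 
   s8   s8  s3 
(> = start, * = accepting)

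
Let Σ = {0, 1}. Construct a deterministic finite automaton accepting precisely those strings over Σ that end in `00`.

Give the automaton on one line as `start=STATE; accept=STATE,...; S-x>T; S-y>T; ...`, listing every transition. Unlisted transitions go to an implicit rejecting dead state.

Let each state record the length of the longest suffix of the input read so far that is also a prefix of `00`. B means the last symbol is `0`; C means the last 2 symbols are `00`. Accept only at C, where the string currently ends in `00`.
       0  1 
>  A   B  A 
   B   C  A 
 * C   C  A 
(> = start, * = accepting)

start=A; accept=C; A-0>B; A-1>A; B-0>C; B-1>A; C-0>C; C-1>A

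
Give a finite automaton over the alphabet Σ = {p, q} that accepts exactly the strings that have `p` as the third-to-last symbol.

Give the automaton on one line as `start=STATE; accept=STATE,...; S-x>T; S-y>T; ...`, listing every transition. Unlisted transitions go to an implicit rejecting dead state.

A DFA must remember the last 3 symbols (since which symbol is third-to-last isn't known until the input ends). Use one state per possible window of the last ≤3 symbols; accept from those whose window starts with `p`.
          p    q  
>  S0     S1   S2 
   S1     S3   S4 
   S2     S5   S6 
   S3     S7   S8 
   S4     S9  S10 
   S5    S11  S12 
   S6    S13  S14 
 * S7     S7   S8 
 * S8     S9  S10 
 * S9    S11  S12 
 * S10   S13  S14 
   S11    S7   S8 
   S12    S9  S10 
   S13   S11  S12 
   S14   S13  S14 
(> = start, * = accepting)

start=S0; accept=S7,S8,S9,S10; S0-p>S1; S0-q>S2; S1-p>S3; S1-q>S4; S2-p>S5; S2-q>S6; S3-p>S7; S3-q>S8; S4-p>S9; S4-q>S10; S5-p>S11; S5-q>S12; S6-p>S13; S6-q>S14; S7-p>S7; S7-q>S8; S8-p>S9; S8-q>S10; S9-p>S11; S9-q>S12; S10-p>S13; S10-q>S14; S11-p>S7; S11-q>S8; S12-p>S9; S12-q>S10; S13-p>S11; S13-q>S12; S14-p>S13; S14-q>S14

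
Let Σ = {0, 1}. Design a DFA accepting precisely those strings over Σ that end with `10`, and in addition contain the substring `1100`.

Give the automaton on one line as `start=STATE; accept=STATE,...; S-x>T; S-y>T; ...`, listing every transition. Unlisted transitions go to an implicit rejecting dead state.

start=S0; accept=S6; S0-0>S0; S0-1>S1; S1-0>S0; S1-1>S2; S2-0>S3; S2-1>S2; S3-0>S4; S3-1>S1; S4-0>S4; S4-1>S5; S5-0>S6; S5-1>S5; S6-0>S4; S6-1>S5

Handle the two conditions separately and then intersect. One (3 states) tracks how much of the suffix `10` has currently been matched; the other (5 states) tracks whether and how much of `1100` has been seen. Each combined state is a pair, one component from each; accept when both components accept. After merging equivalent states the machine shrinks.
7 states suffice.
        0   1  
>  S0   S0  S1 
   S1   S0  S2 
   S2   S3  S2 
   S3   S4  S1 
   S4   S4  S5 
   S5   S6  S5 
 * S6   S4  S5 
(> = start, * = accepting)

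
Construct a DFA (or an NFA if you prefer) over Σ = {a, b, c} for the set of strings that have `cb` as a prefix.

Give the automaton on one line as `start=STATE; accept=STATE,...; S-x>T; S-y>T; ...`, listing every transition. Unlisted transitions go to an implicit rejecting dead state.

start=q0; accept=q2; q0-a>q3; q0-b>q3; q0-c>q1; q1-a>q3; q1-b>q2; q1-c>q3; q2-a>q2; q2-b>q2; q2-c>q2; q3-a>q3; q3-b>q3; q3-c>q3

Check the first 2 symbols one by one: q0 through q1 record how many have matched `cb` so far; any wrong symbol goes to the dead state q3. After all 2 match we enter the accepting sink q2.
A 4-state machine:
        a   b   c  
>  q0   q3  q3  q1 
   q1   q3  q2  q3 
 * q2   q2  q2  q2 
   q3   q3  q3  q3 
(> = start, * = accepting)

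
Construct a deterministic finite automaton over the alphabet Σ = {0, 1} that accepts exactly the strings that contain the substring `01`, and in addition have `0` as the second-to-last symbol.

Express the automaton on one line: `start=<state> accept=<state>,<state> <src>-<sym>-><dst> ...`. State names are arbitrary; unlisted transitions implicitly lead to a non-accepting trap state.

start=s0 accept=s4,s9 s0-0->s1 s0-1->s2 s1-0->s3 s1-1->s4 s2-0->s5 s2-1->s6 s3-0->s3 s3-1->s4 s4-0->s7 s4-1->s8 s5-0->s3 s5-1->s4 s6-0->s5 s6-1->s6 s7-0->s9 s7-1->s4 s8-0->s7 s8-1->s8 s9-0->s9 s9-1->s4

Handle the two conditions separately and then intersect. The first has 3 states tracking whether and how much of `01` has been seen; the second has 7 states tracking the last 2 symbols read. A product state is a pair (one from each), accepting exactly when both do.
        0   1  
>  s0   s1  s2 
   s1   s3  s4 
   s2   s5  s6 
   s3   s3  s4 
 * s4   s7  s8 
   s5   s3  s4 
   s6   s5  s6 
   s7   s9  s4 
   s8   s7  s8 
 * s9   s9  s4 
(> = start, * = accepting)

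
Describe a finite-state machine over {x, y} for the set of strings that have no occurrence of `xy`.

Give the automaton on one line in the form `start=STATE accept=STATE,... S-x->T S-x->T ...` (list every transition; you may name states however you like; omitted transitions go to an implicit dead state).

start=S0 accept=S0,S1 S0-x->S1 S0-y->S0 S1-x->S1 S1-y->S2 S2-x->S2 S2-y->S2

This is the complement of 'contains `xy`'. Use the same substring-matching states — S0 through S2 holding how much of `xy` has just been matched — but flip the accepting set: everything except the trap S2 accepts.
With 3 states:
        x   y  
>* S0   S1  S0 
 * S1   S1  S2 
   S2   S2  S2 
(> = start, * = accepting)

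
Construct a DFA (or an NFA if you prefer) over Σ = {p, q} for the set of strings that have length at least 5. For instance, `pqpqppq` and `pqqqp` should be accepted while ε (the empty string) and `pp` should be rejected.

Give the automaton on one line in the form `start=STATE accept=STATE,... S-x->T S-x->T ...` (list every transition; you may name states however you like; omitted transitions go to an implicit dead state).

start=A accept=F,G A-p->B A-q->B B-p->C B-q->C C-p->D C-q->D D-p->E D-q->E E-p->F E-q->F F-p->G F-q->G G-p->G G-q->G

We only need to distinguish lengths 0, 1, …, 5, and '>5'. Chain A → B → C → D → E → F → G on every symbol, with G looping. Accepting states: {F, G}.
With 7 states:
       p  q 
>  A   B  B 
   B   C  C 
   C   D  D 
   D   E  E 
   E   F  F 
 * F   G  G 
 * G   G  G 
(> = start, * = accepting)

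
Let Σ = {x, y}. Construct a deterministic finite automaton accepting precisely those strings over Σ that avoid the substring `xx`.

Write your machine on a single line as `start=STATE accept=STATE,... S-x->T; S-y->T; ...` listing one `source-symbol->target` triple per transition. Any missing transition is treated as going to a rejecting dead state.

Track partial matches of the forbidden pattern `xx`. State q2 is a dead state reached once `xx` has occurred; every other state accepts. q0 means no part of `xx` is currently matched.
        x   y  
>* q0   q1  q0 
 * q1   q2  q0 
   q2   q2  q2 
(> = start, * = accepting)

start=q0; accept=q0,q1; q0-x->q1; q0-y->q0; q1-x->q2; q1-y->q0; q2-x->q2; q2-y->q2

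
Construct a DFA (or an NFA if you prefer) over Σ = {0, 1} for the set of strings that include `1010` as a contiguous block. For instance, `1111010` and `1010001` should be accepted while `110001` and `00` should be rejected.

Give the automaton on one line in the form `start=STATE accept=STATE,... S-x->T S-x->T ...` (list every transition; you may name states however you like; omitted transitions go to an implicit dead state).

start=q0 accept=q4 q0-0->q0 q0-1->q1 q1-0->q2 q1-1->q1 q2-0->q0 q2-1->q3 q3-0->q4 q3-1->q1 q4-0->q4 q4-1->q4

Track how much of `1010` has been matched so far: state q0 is no progress, q4 is the absorbing accept state reached once `1010` has occurred. Intermediate states record partial matches; on a mismatch, fall back to the longest reusable overlap.
        0   1  
>  q0   q0  q1 
   q1   q2  q1 
   q2   q0  q3 
   q3   q4  q1 
 * q4   q4  q4 
(> = start, * = accepting)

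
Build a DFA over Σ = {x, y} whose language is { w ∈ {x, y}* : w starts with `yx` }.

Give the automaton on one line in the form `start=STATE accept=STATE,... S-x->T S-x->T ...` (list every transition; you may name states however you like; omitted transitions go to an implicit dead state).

Walk along `yx` while the input agrees: from q0 take `y` to q1, and so on. Any deviation drops to the rejecting sink q3. Once q2 is reached the prefix is confirmed and every continuation is accepted.
4 states suffice.
        x   y  
>  q0   q3  q1 
   q1   q2  q3 
 * q2   q2  q2 
   q3   q3  q3 
(> = start, * = accepting)

start=q0 accept=q2 q0-x->q3 q0-y->q1 q1-x->q2 q1-y->q3 q2-x->q2 q2-y->q2 q3-x->q3 q3-y->q3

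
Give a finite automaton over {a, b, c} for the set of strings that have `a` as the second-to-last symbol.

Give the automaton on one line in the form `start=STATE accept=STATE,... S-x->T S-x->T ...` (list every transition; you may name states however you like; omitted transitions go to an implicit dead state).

A DFA must remember the last 2 symbols (since which symbol is second-to-last isn't known until the input ends). Use one state per possible window of the last ≤2 symbols; accept from those whose window starts with `a`.
With 13 states:
          a    b    c  
>  S0     S1   S2   S3 
   S1     S4   S5   S6 
   S2     S7   S8   S9 
   S3    S10  S11  S12 
 * S4     S4   S5   S6 
 * S5     S7   S8   S9 
 * S6    S10  S11  S12 
   S7     S4   S5   S6 
   S8     S7   S8   S9 
   S9    S10  S11  S12 
   S10    S4   S5   S6 
   S11    S7   S8   S9 
   S12   S10  S11  S12 
(> = start, * = accepting)

start=S0 accept=S4,S5,S6 S0-a->S1 S0-b->S2 S0-c->S3 S1-a->S4 S1-b->S5 S1-c->S6 S2-a->S7 S2-b->S8 S2-c->S9 S3-a->S10 S3-b->S11 S3-c->S12 S4-a->S4 S4-b->S5 S4-c->S6 S5-a->S7 S5-b->S8 S5-c->S9 S6-a->S10 S6-b->S11 S6-c->S12 S7-a->S4 S7-b->S5 S7-c->S6 S8-a->S7 S8-b->S8 S8-c->S9 S9-a->S10 S9-b->S11 S9-c->S12 S10-a->S4 S10-b->S5 S10-c->S6 S11-a->S7 S11-b->S8 S11-c->S9 S12-a->S10 S12-b->S11 S12-c->S12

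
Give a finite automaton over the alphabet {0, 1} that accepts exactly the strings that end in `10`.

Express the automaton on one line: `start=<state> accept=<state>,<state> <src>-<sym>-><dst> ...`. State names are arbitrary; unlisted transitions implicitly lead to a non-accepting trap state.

Remember how much of `10` the current input suffix matches. State A means no match yet; B means the last symbol is `1`; C means the last 2 symbols are `10`. Only C accepts. On a mismatch, fall back to the longest proper suffix that is still a prefix of `10`.
3 states suffice.
       0  1 
>  A   A  B 
   B   C  B 
 * C   A  B 
(> = start, * = accepting)

start=A accept=C A-0->A A-1->B B-0->C B-1->B C-0->A C-1->B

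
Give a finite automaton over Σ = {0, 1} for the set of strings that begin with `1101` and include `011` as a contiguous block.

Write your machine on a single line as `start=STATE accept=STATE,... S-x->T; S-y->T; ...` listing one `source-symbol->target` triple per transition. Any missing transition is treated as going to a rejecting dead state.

start=A; accept=H; A-0->B; A-1->C; B-0->B; B-1->B; C-0->B; C-1->D; D-0->E; D-1->B; E-0->B; E-1->F; F-0->G; F-1->H; G-0->G; G-1->F; H-0->H; H-1->H

Handle the two conditions separately and then intersect. The first has 6 states tracking whether the input so far still matches the prefix `1101`; the second has 4 states tracking whether and how much of `011` has been seen. A product state is a pair (one from each), accepting exactly when both do. Equivalent product states are then merged.
An 8-state machine:
       0  1 
>  A   B  C 
   B   B  B 
   C   B  D 
   D   E  B 
   E   B  F 
   F   G  H 
   G   G  F 
 * H   H  H 
(> = start, * = accepting)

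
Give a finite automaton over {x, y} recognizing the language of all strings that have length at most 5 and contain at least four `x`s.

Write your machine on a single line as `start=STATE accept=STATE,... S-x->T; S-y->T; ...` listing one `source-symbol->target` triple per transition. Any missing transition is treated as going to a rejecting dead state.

Build one automaton per condition and run them in lockstep. The first has 7 states tracking the input length, saturating at 6; the second has 6 states tracking the count of `x`s, saturating at 5. A product state is a pair (one from each), accepting exactly when both do. Minimizing collapses redundant product states.
With 11 states:
          x    y  
>  q0     q1   q2 
   q1     q3   q4 
   q2     q4   q5 
   q3     q6   q7 
   q4     q7   q5 
   q5     q5   q5 
   q6     q8   q9 
   q7     q9   q5 
 * q8    q10  q10 
   q9    q10   q5 
 * q10    q5   q5 
(> = start, * = accepting)

start=q0; accept=q8,q10; q0-x->q1; q0-y->q2; q1-x->q3; q1-y->q4; q2-x->q4; q2-y->q5; q3-x->q6; q3-y->q7; q4-x->q7; q4-y->q5; q5-x->q5; q5-y->q5; q6-x->q8; q6-y->q9; q7-x->q9; q7-y->q5; q8-x->q10; q8-y->q10; q9-x->q10; q9-y->q5; q10-x->q5; q10-y->q5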